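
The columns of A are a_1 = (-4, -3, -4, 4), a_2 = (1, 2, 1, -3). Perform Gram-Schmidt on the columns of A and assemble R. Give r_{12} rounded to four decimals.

r_{12} = -3.4438

e_1 = a_1/‖a_1‖ = (-4, -3, -4, 4)/7.5498 = (-0.5298, -0.3974, -0.5298, 0.5298).
r_{12} = e_1·a_2 = -3.4438.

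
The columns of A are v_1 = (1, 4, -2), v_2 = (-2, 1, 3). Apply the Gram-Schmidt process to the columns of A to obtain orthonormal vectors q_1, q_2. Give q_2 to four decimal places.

q_2 = (-0.4973, 0.4843, 0.7198)

q_1 = v_1/‖v_1‖ = (1, 4, -2)/4.5826 = (0.2182, 0.8729, -0.4364).
r_{12} = q_1·v_2 = -0.8729.
u_2 = v_2 + 0.8729·q_1 = (-1.8095, 1.7619, 2.6190).
‖u_2‖ = 3.6384, so q_2 = (-0.4973, 0.4843, 0.7198).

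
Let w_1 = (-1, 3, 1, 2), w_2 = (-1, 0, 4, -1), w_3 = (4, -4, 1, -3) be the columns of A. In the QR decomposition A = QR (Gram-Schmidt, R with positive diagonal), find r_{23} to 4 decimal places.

w_1 = (-1, 3, 1, 2); ‖w_1‖ = 3.8730, so e_1 = (-0.2582, 0.7746, 0.2582, 0.5164).
e_1·w_2 = (-0.2582)·(-1) + 0.7746·0 + 0.2582·4 + 0.5164·(-1) = 0.7746.
u_2 = w_2 − 0.7746·e_1 = (-0.8000, -0.6000, 3.8000, -1.4000).
‖u_2‖ = 4.1713, so e_2 = (-0.1918, -0.1438, 0.9110, -0.3356).
r_{23} = e_2·w_3 = 1.7261.

r_{23} = 1.7261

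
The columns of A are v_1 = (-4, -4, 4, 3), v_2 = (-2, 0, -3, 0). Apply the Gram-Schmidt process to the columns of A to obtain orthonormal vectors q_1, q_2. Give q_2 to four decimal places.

q_2 = (-0.6395, -0.0787, -0.7625, 0.0590)

q_1 = v_1/‖v_1‖ = (-4, -4, 4, 3)/7.5498 = (-0.5298, -0.5298, 0.5298, 0.3974).
r_{12} = q_1·v_2 = -0.5298.
u_2 = v_2 + 0.5298·q_1 = (-2.2807, -0.2807, -2.7193, 0.2105).
‖u_2‖ = 3.5664, so q_2 = (-0.6395, -0.0787, -0.7625, 0.0590).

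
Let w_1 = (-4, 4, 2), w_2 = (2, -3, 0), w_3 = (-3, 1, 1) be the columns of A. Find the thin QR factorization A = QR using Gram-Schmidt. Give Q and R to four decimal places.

q_1 = w_1/‖w_1‖ = (-4, 4, 2)/6.0000 = (-0.6667, 0.6667, 0.3333).
r_{12} = q_1·w_2 = -3.3333.
u_2 = w_2 + 3.3333·q_1 = (-0.2222, -0.7778, 1.1111).
‖u_2‖ = 1.3744, so q_2 = (-0.1617, -0.5659, 0.8085).
r_{13} = q_1·w_3 = 3.0000; r_{23} = q_2·w_3 = 0.7276.
u_3 = w_3 − 3.0000·q_1 − 0.7276·q_2 = (-0.8824, -0.5882, -0.5882).
‖u_3‖ = 1.2127, so q_3 = (-0.7276, -0.4851, -0.4851).

Q = [[-0.6667, -0.1617, -0.7276], [0.6667, -0.5659, -0.4851], [0.3333, 0.8085, -0.4851]], R = [[6.0000, -3.3333, 3.0000], [0.0000, 1.3744, 0.7276], [0.0000, 0.0000, 1.2127]]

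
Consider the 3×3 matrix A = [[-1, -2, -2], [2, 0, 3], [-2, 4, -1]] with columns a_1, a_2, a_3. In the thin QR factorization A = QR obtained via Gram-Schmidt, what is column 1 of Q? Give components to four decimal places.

a_1 = (-1, 2, -2); ‖a_1‖ = 3.0000, so e_1 = (-0.3333, 0.6667, -0.6667).

e_1 = (-0.3333, 0.6667, -0.6667)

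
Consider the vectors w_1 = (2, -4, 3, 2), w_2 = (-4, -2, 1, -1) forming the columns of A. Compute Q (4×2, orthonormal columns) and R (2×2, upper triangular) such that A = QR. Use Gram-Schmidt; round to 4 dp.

Q = [[0.3482, -0.8663], [-0.6963, -0.4008], [0.5222, 0.1940], [0.3482, -0.2263]], R = [[5.7446, 0.1741], [0.0000, 4.6872]]

e_1 = w_1/‖w_1‖ = (2, -4, 3, 2)/5.7446 = (0.3482, -0.6963, 0.5222, 0.3482).
r_{12} = e_1·w_2 = 0.1741.
u_2 = w_2 − 0.1741·e_1 = (-4.0606, -1.8788, 0.9091, -1.0606).
‖u_2‖ = 4.6872, so e_2 = (-0.8663, -0.4008, 0.1940, -0.2263).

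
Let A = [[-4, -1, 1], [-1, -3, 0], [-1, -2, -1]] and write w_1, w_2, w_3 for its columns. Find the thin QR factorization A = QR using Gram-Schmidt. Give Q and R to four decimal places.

q_1 = w_1/‖w_1‖ = (-4, -1, -1)/4.2426 = (-0.9428, -0.2357, -0.2357).
r_{12} = q_1·w_2 = 2.1213.
u_2 = w_2 − 2.1213·q_1 = (1.0000, -2.5000, -1.5000).
‖u_2‖ = 3.0822, so q_2 = (0.3244, -0.8111, -0.4867).
r_{13} = q_1·w_3 = -0.7071; r_{23} = q_2·w_3 = 0.8111.
u_3 = w_3 + 0.7071·q_1 − 0.8111·q_2 = (0.0702, 0.4912, -0.7719).
‖u_3‖ = 0.9177, so q_3 = (0.0765, 0.5353, -0.8412).

Q = [[-0.9428, 0.3244, 0.0765], [-0.2357, -0.8111, 0.5353], [-0.2357, -0.4867, -0.8412]], R = [[4.2426, 2.1213, -0.7071], [0.0000, 3.0822, 0.8111], [0.0000, 0.0000, 0.9177]]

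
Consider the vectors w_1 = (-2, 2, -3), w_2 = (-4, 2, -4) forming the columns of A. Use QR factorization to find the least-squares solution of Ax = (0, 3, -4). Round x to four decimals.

e_1 = w_1/‖w_1‖ = (-2, 2, -3)/4.1231 = (-0.4851, 0.4851, -0.7276).
r_{12} = e_1·w_2 = 5.8209.
u_2 = w_2 − 5.8209·e_1 = (-1.1765, -0.8235, 0.2353).
‖u_2‖ = 1.4552, so e_2 = (-0.8085, -0.5659, 0.1617).
Qᵀb = (4.3656, -2.3445).
Back-substitute: x_2 = -2.3445/1.4552 = -1.6111.
x_1 = (4.3656 − 5.8209·(-1.6111))/4.1231 = 3.3333.

x = (3.3333, -1.6111)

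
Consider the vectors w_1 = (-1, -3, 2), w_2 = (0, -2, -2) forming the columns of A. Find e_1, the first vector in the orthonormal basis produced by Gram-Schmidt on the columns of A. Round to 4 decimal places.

e_1 = w_1/‖w_1‖ = (-1, -3, 2)/3.7417 = (-0.2673, -0.8018, 0.5345).

e_1 = (-0.2673, -0.8018, 0.5345)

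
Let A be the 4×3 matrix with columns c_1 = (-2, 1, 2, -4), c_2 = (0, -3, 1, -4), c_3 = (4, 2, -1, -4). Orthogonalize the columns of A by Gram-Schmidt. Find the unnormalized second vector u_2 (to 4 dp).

c_1 = (-2, 1, 2, -4); ‖c_1‖ = 5.0000, so e_1 = (-0.4000, 0.2000, 0.4000, -0.8000).
e_1·c_2 = (-0.4000)·0 + 0.2000·(-3) + 0.4000·1 + (-0.8000)·(-4) = 3.0000.
u_2 = c_2 − 3.0000·e_1 = (1.2000, -3.6000, -0.2000, -1.6000).

u_2 = (1.2000, -3.6000, -0.2000, -1.6000)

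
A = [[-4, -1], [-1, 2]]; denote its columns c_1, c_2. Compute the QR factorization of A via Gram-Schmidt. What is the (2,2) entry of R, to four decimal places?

r_{22} = 2.1828

q_1 = c_1/‖c_1‖ = (-4, -1)/4.1231 = (-0.9701, -0.2425).
r_{12} = q_1·c_2 = 0.4851.
u_2 = c_2 − 0.4851·q_1 = (-0.5294, 2.1176).
r_{22} = ‖u_2‖ = 2.1828.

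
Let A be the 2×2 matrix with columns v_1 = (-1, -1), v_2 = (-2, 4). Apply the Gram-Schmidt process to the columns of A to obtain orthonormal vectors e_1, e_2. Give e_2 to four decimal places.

v_1 = (-1, -1); ‖v_1‖ = 1.4142, so e_1 = (-0.7071, -0.7071).
e_1·v_2 = (-0.7071)·(-2) + (-0.7071)·4 = -1.4142.
u_2 = v_2 + 1.4142·e_1 = (-3.0000, 3.0000).
‖u_2‖ = 4.2426, so e_2 = (-0.7071, 0.7071).

e_2 = (-0.7071, 0.7071)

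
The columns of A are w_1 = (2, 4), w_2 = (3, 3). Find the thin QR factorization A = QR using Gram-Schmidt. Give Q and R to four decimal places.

w_1 = (2, 4); ‖w_1‖ = 4.4721, so e_1 = (0.4472, 0.8944).
e_1·w_2 = 0.4472·3 + 0.8944·3 = 4.0249.
u_2 = w_2 − 4.0249·e_1 = (1.2000, -0.6000).
‖u_2‖ = 1.3416, so e_2 = (0.8944, -0.4472).

Q = [[0.4472, 0.8944], [0.8944, -0.4472]], R = [[4.4721, 4.0249], [0.0000, 1.3416]]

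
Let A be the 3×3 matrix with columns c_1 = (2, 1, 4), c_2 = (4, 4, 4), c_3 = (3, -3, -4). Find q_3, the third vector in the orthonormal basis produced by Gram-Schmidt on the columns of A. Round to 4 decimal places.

c_1 = (2, 1, 4); ‖c_1‖ = 4.5826, so q_1 = (0.4364, 0.2182, 0.8729).
q_1·c_2 = 0.4364·4 + 0.2182·4 + 0.8729·4 = 6.1101.
u_2 = c_2 − 6.1101·q_1 = (1.3333, 2.6667, -1.3333).
‖u_2‖ = 3.2660, so q_2 = (0.4082, 0.8165, -0.4082).
q_1·c_3 = 0.4364·3 + 0.2182·(-3) + 0.8729·(-4) = -2.8368; q_2·c_3 = 0.4082·3 + 0.8165·(-3) + (-0.4082)·(-4) = 0.4082.
u_3 = c_3 + 2.8368·q_1 − 0.4082·q_2 = (4.0714, -2.7143, -1.3571).
‖u_3‖ = 5.0780, so q_3 = (0.8018, -0.5345, -0.2673).

q_3 = (0.8018, -0.5345, -0.2673)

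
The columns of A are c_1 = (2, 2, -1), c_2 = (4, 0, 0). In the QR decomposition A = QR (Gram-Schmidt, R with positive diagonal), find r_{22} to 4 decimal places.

r_{22} = 2.9814

c_1 = (2, 2, -1); ‖c_1‖ = 3.0000, so e_1 = (0.6667, 0.6667, -0.3333).
e_1·c_2 = 0.6667·4 + 0.6667·0 + (-0.3333)·0 = 2.6667.
u_2 = c_2 − 2.6667·e_1 = (2.2222, -1.7778, 0.8889).
r_{22} = ‖u_2‖ = 2.9814.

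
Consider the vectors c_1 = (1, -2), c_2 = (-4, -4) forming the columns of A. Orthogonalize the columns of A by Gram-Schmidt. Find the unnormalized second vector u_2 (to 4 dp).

c_1 = (1, -2); ‖c_1‖ = 2.2361, so q_1 = (0.4472, -0.8944).
q_1·c_2 = 0.4472·(-4) + (-0.8944)·(-4) = 1.7889.
u_2 = c_2 − 1.7889·q_1 = (-4.8000, -2.4000).

u_2 = (-4.8000, -2.4000)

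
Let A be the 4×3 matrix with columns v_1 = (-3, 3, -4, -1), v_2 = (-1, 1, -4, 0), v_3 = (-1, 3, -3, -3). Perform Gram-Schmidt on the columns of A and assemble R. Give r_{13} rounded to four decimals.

r_{13} = 4.5638

v_1 = (-3, 3, -4, -1); ‖v_1‖ = 5.9161, so q_1 = (-0.5071, 0.5071, -0.6761, -0.1690).
r_{13} = q_1·v_3 = 4.5638.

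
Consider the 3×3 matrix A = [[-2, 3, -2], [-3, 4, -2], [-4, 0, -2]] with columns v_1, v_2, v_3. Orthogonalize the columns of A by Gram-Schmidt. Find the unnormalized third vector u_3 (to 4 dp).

u_3 = (-0.3990, 0.2993, -0.0249)

v_1 = (-2, -3, -4); ‖v_1‖ = 5.3852, so q_1 = (-0.3714, -0.5571, -0.7428).
q_1·v_2 = (-0.3714)·3 + (-0.5571)·4 + (-0.7428)·0 = -3.3425.
u_2 = v_2 + 3.3425·q_1 = (1.7586, 2.1379, -2.4828).
‖u_2‖ = 3.7185, so q_2 = (0.4729, 0.5749, -0.6677).
q_1·v_3 = (-0.3714)·(-2) + (-0.5571)·(-2) + (-0.7428)·(-2) = 3.3425; q_2·v_3 = 0.4729·(-2) + 0.5749·(-2) + (-0.6677)·(-2) = -0.7604.
u_3 = v_3 − 3.3425·q_1 + 0.7604·q_2 = (-0.3990, 0.2993, -0.0249).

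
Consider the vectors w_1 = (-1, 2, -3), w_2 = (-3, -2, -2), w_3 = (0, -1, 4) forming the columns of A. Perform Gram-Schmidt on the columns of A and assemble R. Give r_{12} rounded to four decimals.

w_1 = (-1, 2, -3); ‖w_1‖ = 3.7417, so q_1 = (-0.2673, 0.5345, -0.8018).
r_{12} = q_1·w_2 = 1.3363.

r_{12} = 1.3363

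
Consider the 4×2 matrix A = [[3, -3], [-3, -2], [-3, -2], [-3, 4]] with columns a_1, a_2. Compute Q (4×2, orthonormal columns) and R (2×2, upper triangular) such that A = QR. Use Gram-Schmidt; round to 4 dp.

Q = [[0.5000, -0.4058], [-0.5000, -0.4959], [-0.5000, -0.4959], [-0.5000, 0.5861]], R = [[6.0000, -1.5000], [0.0000, 5.5453]]

q_1 = a_1/‖a_1‖ = (3, -3, -3, -3)/6.0000 = (0.5000, -0.5000, -0.5000, -0.5000).
r_{12} = q_1·a_2 = -1.5000.
u_2 = a_2 + 1.5000·q_1 = (-2.2500, -2.7500, -2.7500, 3.2500).
‖u_2‖ = 5.5453, so q_2 = (-0.4058, -0.4959, -0.4959, 0.5861).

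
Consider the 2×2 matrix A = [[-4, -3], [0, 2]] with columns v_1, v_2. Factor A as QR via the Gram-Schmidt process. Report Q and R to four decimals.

Q = [[-1.0000, 0.0000], [0.0000, 1.0000]], R = [[4.0000, 3.0000], [0.0000, 2.0000]]

v_1 = (-4, 0); ‖v_1‖ = 4.0000, so q_1 = (-1.0000, 0.0000).
q_1·v_2 = (-1.0000)·(-3) + 0.0000·2 = 3.0000.
u_2 = v_2 − 3.0000·q_1 = (0.0000, 2.0000).
‖u_2‖ = 2.0000, so q_2 = (0.0000, 1.0000).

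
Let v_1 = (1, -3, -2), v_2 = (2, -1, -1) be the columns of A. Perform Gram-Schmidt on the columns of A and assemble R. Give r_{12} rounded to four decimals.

r_{12} = 1.8708

v_1 = (1, -3, -2); ‖v_1‖ = 3.7417, so q_1 = (0.2673, -0.8018, -0.5345).
r_{12} = q_1·v_2 = 1.8708.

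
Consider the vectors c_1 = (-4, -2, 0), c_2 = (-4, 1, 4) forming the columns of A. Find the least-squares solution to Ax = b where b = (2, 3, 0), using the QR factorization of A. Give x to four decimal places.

c_1 = (-4, -2, 0); ‖c_1‖ = 4.4721, so q_1 = (-0.8944, -0.4472, 0.0000).
q_1·c_2 = (-0.8944)·(-4) + (-0.4472)·1 + 0.0000·4 = 3.1305.
u_2 = c_2 − 3.1305·q_1 = (-1.2000, 2.4000, 4.0000).
‖u_2‖ = 4.8166, so q_2 = (-0.2491, 0.4983, 0.8305).
Qᵀb = (-3.1305, 0.9965).
Back-substitute: x_2 = 0.9965/4.8166 = 0.2069.
x_1 = (-3.1305 − 3.1305·0.2069)/4.4721 = -0.8448.

x = (-0.8448, 0.2069)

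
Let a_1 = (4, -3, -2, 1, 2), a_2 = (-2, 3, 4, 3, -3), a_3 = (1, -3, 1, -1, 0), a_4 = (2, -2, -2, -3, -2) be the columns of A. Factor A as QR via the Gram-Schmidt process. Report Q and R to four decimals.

Q = [[0.6860, 0.2645, -0.0271, 0.3899], [-0.5145, 0.1082, -0.6956, 0.1039], [-0.3430, 0.4809, 0.5896, -0.3193], [0.1715, 0.7814, -0.3388, -0.2410], [0.3430, -0.2765, -0.2302, -0.8229]], R = [[5.8310, -4.8020, 1.7150, 1.8865], [0.0000, 4.8930, -0.3607, -2.4405], [0.0000, 0.0000, 2.9881, 1.6347], [0.0000, 0.0000, 0.0000, 3.5795]]

a_1 = (4, -3, -2, 1, 2); ‖a_1‖ = 5.8310, so q_1 = (0.6860, -0.5145, -0.3430, 0.1715, 0.3430).
q_1·a_2 = 0.6860·(-2) + (-0.5145)·3 + (-0.3430)·4 + 0.1715·3 + 0.3430·(-3) = -4.8020.
u_2 = a_2 + 4.8020·q_1 = (1.2941, 0.5294, 2.3529, 3.8235, -1.3529).
‖u_2‖ = 4.8930, so q_2 = (0.2645, 0.1082, 0.4809, 0.7814, -0.2765).
q_1·a_3 = 0.6860·1 + (-0.5145)·(-3) + (-0.3430)·1 + 0.1715·(-1) + 0.3430·0 = 1.7150; q_2·a_3 = 0.2645·1 + 0.1082·(-3) + 0.4809·1 + 0.7814·(-1) + (-0.2765)·0 = -0.3607.
u_3 = a_3 − 1.7150·q_1 + 0.3607·q_2 = (-0.0811, -2.0786, 1.7617, -1.0123, -0.6880).
‖u_3‖ = 2.9881, so q_3 = (-0.0271, -0.6956, 0.5896, -0.3388, -0.2302).
q_1·a_4 = 0.6860·2 + (-0.5145)·(-2) + (-0.3430)·(-2) + 0.1715·(-3) + 0.3430·(-2) = 1.8865; q_2·a_4 = 0.2645·2 + 0.1082·(-2) + 0.4809·(-2) + 0.7814·(-3) + (-0.2765)·(-2) = -2.4405; q_3·a_4 = (-0.0271)·2 + (-0.6956)·(-2) + 0.5896·(-2) + (-0.3388)·(-3) + (-0.2302)·(-2) = 1.6347.
u_4 = a_4 − 1.8865·q_1 + 2.4405·q_2 − 1.6347·q_3 = (1.3957, 0.3718, -1.1431, -0.8627, -2.9455).
‖u_4‖ = 3.5795, so q_4 = (0.3899, 0.1039, -0.3193, -0.2410, -0.8229).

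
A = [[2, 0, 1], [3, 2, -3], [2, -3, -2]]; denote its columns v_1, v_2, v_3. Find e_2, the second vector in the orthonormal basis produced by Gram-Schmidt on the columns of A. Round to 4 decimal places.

v_1 = (2, 3, 2); ‖v_1‖ = 4.1231, so e_1 = (0.4851, 0.7276, 0.4851).
e_1·v_2 = 0.4851·0 + 0.7276·2 + 0.4851·(-3) = 0.0000.
u_2 = v_2 + 0.0000·e_1 = (0.0000, 2.0000, -3.0000).
‖u_2‖ = 3.6056, so e_2 = (0.0000, 0.5547, -0.8321).

e_2 = (0.0000, 0.5547, -0.8321)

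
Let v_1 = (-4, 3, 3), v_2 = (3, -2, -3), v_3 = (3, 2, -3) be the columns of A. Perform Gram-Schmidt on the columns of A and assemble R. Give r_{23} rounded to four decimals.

e_1 = v_1/‖v_1‖ = (-4, 3, 3)/5.8310 = (-0.6860, 0.5145, 0.5145).
r_{12} = e_1·v_2 = -4.6305.
u_2 = v_2 + 4.6305·e_1 = (-0.1765, 0.3824, -0.6176).
‖u_2‖ = 0.7475, so e_2 = (-0.2361, 0.5115, -0.8262).
r_{23} = e_2·v_3 = 2.7935.

r_{23} = 2.7935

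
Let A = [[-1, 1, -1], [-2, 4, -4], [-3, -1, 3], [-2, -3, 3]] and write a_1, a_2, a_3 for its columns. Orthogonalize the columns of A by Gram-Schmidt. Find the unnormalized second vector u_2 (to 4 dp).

q_1 = a_1/‖a_1‖ = (-1, -2, -3, -2)/4.2426 = (-0.2357, -0.4714, -0.7071, -0.4714).
r_{12} = q_1·a_2 = 0.0000.
u_2 = a_2 + 0.0000·q_1 = (1.0000, 4.0000, -1.0000, -3.0000).

u_2 = (1.0000, 4.0000, -1.0000, -3.0000)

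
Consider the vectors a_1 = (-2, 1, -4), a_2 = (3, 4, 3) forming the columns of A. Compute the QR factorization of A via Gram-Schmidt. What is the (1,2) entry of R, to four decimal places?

a_1 = (-2, 1, -4); ‖a_1‖ = 4.5826, so e_1 = (-0.4364, 0.2182, -0.8729).
r_{12} = e_1·a_2 = -3.0551.

r_{12} = -3.0551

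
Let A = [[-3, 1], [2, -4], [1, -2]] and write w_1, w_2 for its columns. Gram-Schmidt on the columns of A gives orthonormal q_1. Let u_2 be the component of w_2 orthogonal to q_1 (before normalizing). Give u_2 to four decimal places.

u_2 = (-1.7857, -2.1429, -1.0714)

w_1 = (-3, 2, 1); ‖w_1‖ = 3.7417, so q_1 = (-0.8018, 0.5345, 0.2673).
q_1·w_2 = (-0.8018)·1 + 0.5345·(-4) + 0.2673·(-2) = -3.4744.
u_2 = w_2 + 3.4744·q_1 = (-1.7857, -2.1429, -1.0714).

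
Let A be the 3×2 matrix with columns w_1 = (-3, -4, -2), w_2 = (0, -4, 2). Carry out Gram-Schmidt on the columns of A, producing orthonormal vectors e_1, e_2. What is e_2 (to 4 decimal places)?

e_2 = (0.3202, -0.6047, 0.7292)

e_1 = w_1/‖w_1‖ = (-3, -4, -2)/5.3852 = (-0.5571, -0.7428, -0.3714).
r_{12} = e_1·w_2 = 2.2283.
u_2 = w_2 − 2.2283·e_1 = (1.2414, -2.3448, 2.8276).
‖u_2‖ = 3.8774, so e_2 = (0.3202, -0.6047, 0.7292).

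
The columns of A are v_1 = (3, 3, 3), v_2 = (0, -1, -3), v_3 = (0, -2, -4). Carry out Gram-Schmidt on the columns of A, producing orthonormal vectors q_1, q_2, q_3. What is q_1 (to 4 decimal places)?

q_1 = (0.5774, 0.5774, 0.5774)

q_1 = v_1/‖v_1‖ = (3, 3, 3)/5.1962 = (0.5774, 0.5774, 0.5774).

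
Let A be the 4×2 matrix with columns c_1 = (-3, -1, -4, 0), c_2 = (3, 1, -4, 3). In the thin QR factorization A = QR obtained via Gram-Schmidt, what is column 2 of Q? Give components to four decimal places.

q_1 = c_1/‖c_1‖ = (-3, -1, -4, 0)/5.0990 = (-0.5883, -0.1961, -0.7845, 0.0000).
r_{12} = q_1·c_2 = 1.1767.
u_2 = c_2 − 1.1767·q_1 = (3.6923, 1.2308, -3.0769, 3.0000).
‖u_2‖ = 5.7979, so q_2 = (0.6368, 0.2123, -0.5307, 0.5174).

q_2 = (0.6368, 0.2123, -0.5307, 0.5174)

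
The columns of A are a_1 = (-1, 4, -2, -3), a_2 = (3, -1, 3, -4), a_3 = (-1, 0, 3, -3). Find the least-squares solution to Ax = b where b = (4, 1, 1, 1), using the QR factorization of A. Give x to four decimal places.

x = (-0.0171, 0.7638, -0.9305)

a_1 = (-1, 4, -2, -3); ‖a_1‖ = 5.4772, so q_1 = (-0.1826, 0.7303, -0.3651, -0.5477).
q_1·a_2 = (-0.1826)·3 + 0.7303·(-1) + (-0.3651)·3 + (-0.5477)·(-4) = -0.1826.
u_2 = a_2 + 0.1826·q_1 = (2.9667, -0.8667, 2.9333, -4.1000).
‖u_2‖ = 5.9133, so q_2 = (0.5017, -0.1466, 0.4961, -0.6934).
q_1·a_3 = (-0.1826)·(-1) + 0.7303·0 + (-0.3651)·3 + (-0.5477)·(-3) = 0.7303; q_2·a_3 = 0.5017·(-1) + (-0.1466)·0 + 0.4961·3 + (-0.6934)·(-3) = 3.0666.
u_3 = a_3 − 0.7303·q_1 − 3.0666·q_2 = (-2.4051, -0.0839, 1.7455, -0.4738).
‖u_3‖ = 3.0105, so q_3 = (-0.7989, -0.0279, 0.5798, -0.1574).
Qᵀb = (-0.9129, 1.6629, -2.8012).
Back-substitute: x_3 = -2.8012/3.0105 = -0.9305.
x_2 = (1.6629 − 3.0666·(-0.9305))/5.9133 = 0.7638.
x_1 = (-0.9129 + 0.1826·0.7638 − 0.7303·(-0.9305))/5.4772 = -0.0171.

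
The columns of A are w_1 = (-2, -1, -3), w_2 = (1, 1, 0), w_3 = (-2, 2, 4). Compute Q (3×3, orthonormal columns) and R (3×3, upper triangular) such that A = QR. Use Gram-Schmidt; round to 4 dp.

w_1 = (-2, -1, -3); ‖w_1‖ = 3.7417, so e_1 = (-0.5345, -0.2673, -0.8018).
e_1·w_2 = (-0.5345)·1 + (-0.2673)·1 + (-0.8018)·0 = -0.8018.
u_2 = w_2 + 0.8018·e_1 = (0.5714, 0.7857, -0.6429).
‖u_2‖ = 1.1650, so e_2 = (0.4905, 0.6745, -0.5518).
e_1·w_3 = (-0.5345)·(-2) + (-0.2673)·2 + (-0.8018)·4 = -2.6726; e_2·w_3 = 0.4905·(-2) + 0.6745·2 + (-0.5518)·4 = -1.8394.
u_3 = w_3 + 2.6726·e_1 + 1.8394·e_2 = (-2.5263, 2.5263, 0.8421).
‖u_3‖ = 3.6707, so e_3 = (-0.6882, 0.6882, 0.2294).

Q = [[-0.5345, 0.4905, -0.6882], [-0.2673, 0.6745, 0.6882], [-0.8018, -0.5518, 0.2294]], R = [[3.7417, -0.8018, -2.6726], [0.0000, 1.1650, -1.8394], [0.0000, 0.0000, 3.6707]]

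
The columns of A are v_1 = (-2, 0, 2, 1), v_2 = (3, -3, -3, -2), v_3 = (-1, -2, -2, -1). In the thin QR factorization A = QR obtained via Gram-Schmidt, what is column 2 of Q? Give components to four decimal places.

q_2 = (-0.0366, -0.9879, 0.0366, -0.1464)

q_1 = v_1/‖v_1‖ = (-2, 0, 2, 1)/3.0000 = (-0.6667, 0.0000, 0.6667, 0.3333).
r_{12} = q_1·v_2 = -4.6667.
u_2 = v_2 + 4.6667·q_1 = (-0.1111, -3.0000, 0.1111, -0.4444).
‖u_2‖ = 3.0368, so q_2 = (-0.0366, -0.9879, 0.0366, -0.1464).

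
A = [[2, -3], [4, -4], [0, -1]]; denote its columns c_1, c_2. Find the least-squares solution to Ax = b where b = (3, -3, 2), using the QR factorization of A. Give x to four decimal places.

c_1 = (2, 4, 0); ‖c_1‖ = 4.4721, so q_1 = (0.4472, 0.8944, 0.0000).
q_1·c_2 = 0.4472·(-3) + 0.8944·(-4) + 0.0000·(-1) = -4.9193.
u_2 = c_2 + 4.9193·q_1 = (-0.8000, 0.4000, -1.0000).
‖u_2‖ = 1.3416, so q_2 = (-0.5963, 0.2981, -0.7454).
Qᵀb = (-1.3416, -4.1740).
Back-substitute: x_2 = -4.1740/1.3416 = -3.1111.
x_1 = (-1.3416 + 4.9193·(-3.1111))/4.4721 = -3.7222.

x = (-3.7222, -3.1111)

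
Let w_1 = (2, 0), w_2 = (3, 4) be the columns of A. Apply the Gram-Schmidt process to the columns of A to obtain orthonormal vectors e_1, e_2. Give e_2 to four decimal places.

e_1 = w_1/‖w_1‖ = (2, 0)/2.0000 = (1.0000, 0.0000).
r_{12} = e_1·w_2 = 3.0000.
u_2 = w_2 − 3.0000·e_1 = (0.0000, 4.0000).
‖u_2‖ = 4.0000, so e_2 = (0.0000, 1.0000).

e_2 = (0.0000, 1.0000)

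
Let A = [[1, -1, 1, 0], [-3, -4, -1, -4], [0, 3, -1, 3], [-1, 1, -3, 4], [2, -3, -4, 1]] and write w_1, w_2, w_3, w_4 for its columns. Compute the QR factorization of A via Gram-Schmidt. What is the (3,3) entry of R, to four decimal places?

e_1 = w_1/‖w_1‖ = (1, -3, 0, -1, 2)/3.8730 = (0.2582, -0.7746, 0.0000, -0.2582, 0.5164).
r_{12} = e_1·w_2 = 1.0328.
u_2 = w_2 − 1.0328·e_1 = (-1.2667, -3.2000, 3.0000, 1.2667, -3.5333).
‖u_2‖ = 5.9104, so e_2 = (-0.2143, -0.5414, 0.5076, 0.2143, -0.5978).
r_{13} = e_1·w_3 = -0.2582; r_{23} = e_2·w_3 = 1.5678.
u_3 = w_3 + 0.2582·e_1 − 1.5678·e_2 = (1.4027, -0.3511, -1.7958, -3.4027, -2.9294).
r_{33} = ‖u_3‖ = 5.0473.

r_{33} = 5.0473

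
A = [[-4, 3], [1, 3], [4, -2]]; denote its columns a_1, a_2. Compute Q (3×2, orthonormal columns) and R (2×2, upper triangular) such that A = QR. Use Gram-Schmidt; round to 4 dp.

Q = [[-0.6963, 0.2581], [0.1741, 0.9660], [0.6963, 0.0167]], R = [[5.7446, -2.9593], [0.0000, 3.6390]]

e_1 = a_1/‖a_1‖ = (-4, 1, 4)/5.7446 = (-0.6963, 0.1741, 0.6963).
r_{12} = e_1·a_2 = -2.9593.
u_2 = a_2 + 2.9593·e_1 = (0.9394, 3.5152, 0.0606).
‖u_2‖ = 3.6390, so e_2 = (0.2581, 0.9660, 0.0167).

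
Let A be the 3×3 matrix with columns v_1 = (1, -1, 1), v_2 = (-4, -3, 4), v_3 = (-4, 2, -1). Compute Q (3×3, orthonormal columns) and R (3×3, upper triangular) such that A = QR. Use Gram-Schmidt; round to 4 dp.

v_1 = (1, -1, 1); ‖v_1‖ = 1.7321, so q_1 = (0.5774, -0.5774, 0.5774).
q_1·v_2 = 0.5774·(-4) + (-0.5774)·(-3) + 0.5774·4 = 1.7321.
u_2 = v_2 − 1.7321·q_1 = (-5.0000, -2.0000, 3.0000).
‖u_2‖ = 6.1644, so q_2 = (-0.8111, -0.3244, 0.4867).
q_1·v_3 = 0.5774·(-4) + (-0.5774)·2 + 0.5774·(-1) = -4.0415; q_2·v_3 = (-0.8111)·(-4) + (-0.3244)·2 + 0.4867·(-1) = 2.1089.
u_3 = v_3 + 4.0415·q_1 − 2.1089·q_2 = (0.0439, 0.3509, 0.3070).
‖u_3‖ = 0.4683, so q_3 = (0.0937, 0.7493, 0.6556).

Q = [[0.5774, -0.8111, 0.0937], [-0.5774, -0.3244, 0.7493], [0.5774, 0.4867, 0.6556]], R = [[1.7321, 1.7321, -4.0415], [0.0000, 6.1644, 2.1089], [0.0000, 0.0000, 0.4683]]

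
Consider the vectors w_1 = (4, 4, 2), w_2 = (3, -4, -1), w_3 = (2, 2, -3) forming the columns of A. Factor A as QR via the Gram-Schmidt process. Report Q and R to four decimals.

e_1 = w_1/‖w_1‖ = (4, 4, 2)/6.0000 = (0.6667, 0.6667, 0.3333).
r_{12} = e_1·w_2 = -1.0000.
u_2 = w_2 + 1.0000·e_1 = (3.6667, -3.3333, -0.6667).
‖u_2‖ = 5.0000, so e_2 = (0.7333, -0.6667, -0.1333).
r_{13} = e_1·w_3 = 1.6667; r_{23} = e_2·w_3 = 0.5333.
u_3 = w_3 − 1.6667·e_1 − 0.5333·e_2 = (0.4978, 1.2444, -3.4844).
‖u_3‖ = 3.7333, so e_3 = (0.1333, 0.3333, -0.9333).

Q = [[0.6667, 0.7333, 0.1333], [0.6667, -0.6667, 0.3333], [0.3333, -0.1333, -0.9333]], R = [[6.0000, -1.0000, 1.6667], [0.0000, 5.0000, 0.5333], [0.0000, 0.0000, 3.7333]]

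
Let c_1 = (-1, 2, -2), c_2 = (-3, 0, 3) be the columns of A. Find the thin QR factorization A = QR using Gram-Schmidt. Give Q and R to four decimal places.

c_1 = (-1, 2, -2); ‖c_1‖ = 3.0000, so e_1 = (-0.3333, 0.6667, -0.6667).
e_1·c_2 = (-0.3333)·(-3) + 0.6667·0 + (-0.6667)·3 = -1.0000.
u_2 = c_2 + 1.0000·e_1 = (-3.3333, 0.6667, 2.3333).
‖u_2‖ = 4.1231, so e_2 = (-0.8085, 0.1617, 0.5659).

Q = [[-0.3333, -0.8085], [0.6667, 0.1617], [-0.6667, 0.5659]], R = [[3.0000, -1.0000], [0.0000, 4.1231]]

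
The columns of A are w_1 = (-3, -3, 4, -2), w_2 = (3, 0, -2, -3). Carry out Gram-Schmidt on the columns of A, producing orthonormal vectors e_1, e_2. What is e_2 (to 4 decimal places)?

w_1 = (-3, -3, 4, -2); ‖w_1‖ = 6.1644, so e_1 = (-0.4867, -0.4867, 0.6489, -0.3244).
e_1·w_2 = (-0.4867)·3 + (-0.4867)·0 + 0.6489·(-2) + (-0.3244)·(-3) = -1.7844.
u_2 = w_2 + 1.7844·e_1 = (2.1316, -0.8684, -0.8421, -3.5789).
‖u_2‖ = 4.3377, so e_2 = (0.4914, -0.2002, -0.1941, -0.8251).

e_2 = (0.4914, -0.2002, -0.1941, -0.8251)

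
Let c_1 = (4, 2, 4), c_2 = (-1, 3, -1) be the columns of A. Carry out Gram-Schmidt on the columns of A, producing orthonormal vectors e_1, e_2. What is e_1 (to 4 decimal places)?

e_1 = c_1/‖c_1‖ = (4, 2, 4)/6.0000 = (0.6667, 0.3333, 0.6667).

e_1 = (0.6667, 0.3333, 0.6667)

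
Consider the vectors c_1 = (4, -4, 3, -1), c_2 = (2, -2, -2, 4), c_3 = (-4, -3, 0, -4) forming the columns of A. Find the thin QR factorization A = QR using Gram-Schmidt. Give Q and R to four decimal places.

Q = [[0.6172, 0.2742, -0.5662], [-0.6172, -0.2742, -0.7322], [0.4629, -0.4661, -0.2987], [-0.1543, 0.7952, -0.2324]], R = [[6.4807, 0.9258, 0.0000], [0.0000, 5.2099, -3.4550], [0.0000, 0.0000, 5.3910]]

c_1 = (4, -4, 3, -1); ‖c_1‖ = 6.4807, so e_1 = (0.6172, -0.6172, 0.4629, -0.1543).
e_1·c_2 = 0.6172·2 + (-0.6172)·(-2) + 0.4629·(-2) + (-0.1543)·4 = 0.9258.
u_2 = c_2 − 0.9258·e_1 = (1.4286, -1.4286, -2.4286, 4.1429).
‖u_2‖ = 5.2099, so e_2 = (0.2742, -0.2742, -0.4661, 0.7952).
e_1·c_3 = 0.6172·(-4) + (-0.6172)·(-3) + 0.4629·0 + (-0.1543)·(-4) = 0.0000; e_2·c_3 = 0.2742·(-4) + (-0.2742)·(-3) + (-0.4661)·0 + 0.7952·(-4) = -3.4550.
u_3 = c_3 + 0.0000·e_1 + 3.4550·e_2 = (-3.0526, -3.9474, -1.6105, -1.2526).
‖u_3‖ = 5.3910, so e_3 = (-0.5662, -0.7322, -0.2987, -0.2324).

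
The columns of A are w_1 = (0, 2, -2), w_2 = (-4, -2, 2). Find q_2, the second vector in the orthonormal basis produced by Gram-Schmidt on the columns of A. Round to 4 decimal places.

q_2 = (-1.0000, 0.0000, 0.0000)

w_1 = (0, 2, -2); ‖w_1‖ = 2.8284, so q_1 = (0.0000, 0.7071, -0.7071).
q_1·w_2 = 0.0000·(-4) + 0.7071·(-2) + (-0.7071)·2 = -2.8284.
u_2 = w_2 + 2.8284·q_1 = (-4.0000, 0.0000, 0.0000).
‖u_2‖ = 4.0000, so q_2 = (-1.0000, 0.0000, 0.0000).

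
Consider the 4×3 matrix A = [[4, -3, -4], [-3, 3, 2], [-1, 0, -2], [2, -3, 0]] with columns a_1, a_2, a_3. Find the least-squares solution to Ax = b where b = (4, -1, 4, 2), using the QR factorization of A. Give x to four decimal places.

a_1 = (4, -3, -1, 2); ‖a_1‖ = 5.4772, so q_1 = (0.7303, -0.5477, -0.1826, 0.3651).
q_1·a_2 = 0.7303·(-3) + (-0.5477)·3 + (-0.1826)·0 + 0.3651·(-3) = -4.9295.
u_2 = a_2 + 4.9295·q_1 = (0.6000, 0.3000, -0.9000, -1.2000).
‖u_2‖ = 1.6432, so q_2 = (0.3651, 0.1826, -0.5477, -0.7303).
q_1·a_3 = 0.7303·(-4) + (-0.5477)·2 + (-0.1826)·(-2) + 0.3651·0 = -3.6515; q_2·a_3 = 0.3651·(-4) + 0.1826·2 + (-0.5477)·(-2) + (-0.7303)·0 = 0.0000.
u_3 = a_3 + 3.6515·q_1 − 0.0000·q_2 = (-1.3333, 0.0000, -2.6667, 1.3333).
‖u_3‖ = 3.2660, so q_3 = (-0.4082, 0.0000, -0.8165, 0.4082).
Qᵀb = (3.4689, -2.3735, -4.0825).
Back-substitute: x_3 = -4.0825/3.2660 = -1.2500.
x_2 = (-2.3735 − 0.0000·(-1.2500))/1.6432 = -1.4444.
x_1 = (3.4689 + 4.9295·(-1.4444) + 3.6515·(-1.2500))/5.4772 = -1.5000.

x = (-1.5000, -1.4444, -1.2500)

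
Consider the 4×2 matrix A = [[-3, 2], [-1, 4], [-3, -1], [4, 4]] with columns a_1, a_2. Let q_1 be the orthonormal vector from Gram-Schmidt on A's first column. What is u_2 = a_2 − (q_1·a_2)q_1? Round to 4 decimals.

q_1 = a_1/‖a_1‖ = (-3, -1, -3, 4)/5.9161 = (-0.5071, -0.1690, -0.5071, 0.6761).
r_{12} = q_1·a_2 = 1.5213.
u_2 = a_2 − 1.5213·q_1 = (2.7714, 4.2571, -0.2286, 2.9714).

u_2 = (2.7714, 4.2571, -0.2286, 2.9714)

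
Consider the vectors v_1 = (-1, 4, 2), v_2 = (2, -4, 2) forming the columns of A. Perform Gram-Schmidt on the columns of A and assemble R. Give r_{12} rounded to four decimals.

r_{12} = -3.0551

v_1 = (-1, 4, 2); ‖v_1‖ = 4.5826, so e_1 = (-0.2182, 0.8729, 0.4364).
r_{12} = e_1·v_2 = -3.0551.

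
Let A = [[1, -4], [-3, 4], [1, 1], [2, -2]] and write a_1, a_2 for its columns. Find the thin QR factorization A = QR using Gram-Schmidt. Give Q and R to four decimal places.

Q = [[0.2582, -0.7600], [-0.7746, 0.0556], [0.2582, 0.6303], [0.5164, 0.1483]], R = [[3.8730, -4.9058], [0.0000, 3.5963]]

a_1 = (1, -3, 1, 2); ‖a_1‖ = 3.8730, so q_1 = (0.2582, -0.7746, 0.2582, 0.5164).
q_1·a_2 = 0.2582·(-4) + (-0.7746)·4 + 0.2582·1 + 0.5164·(-2) = -4.9058.
u_2 = a_2 + 4.9058·q_1 = (-2.7333, 0.2000, 2.2667, 0.5333).
‖u_2‖ = 3.5963, so q_2 = (-0.7600, 0.0556, 0.6303, 0.1483).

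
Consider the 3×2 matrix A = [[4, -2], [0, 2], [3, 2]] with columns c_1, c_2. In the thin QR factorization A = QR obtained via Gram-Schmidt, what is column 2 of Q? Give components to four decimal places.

c_1 = (4, 0, 3); ‖c_1‖ = 5.0000, so q_1 = (0.8000, 0.0000, 0.6000).
q_1·c_2 = 0.8000·(-2) + 0.0000·2 + 0.6000·2 = -0.4000.
u_2 = c_2 + 0.4000·q_1 = (-1.6800, 2.0000, 2.2400).
‖u_2‖ = 3.4409, so q_2 = (-0.4882, 0.5812, 0.6510).

q_2 = (-0.4882, 0.5812, 0.6510)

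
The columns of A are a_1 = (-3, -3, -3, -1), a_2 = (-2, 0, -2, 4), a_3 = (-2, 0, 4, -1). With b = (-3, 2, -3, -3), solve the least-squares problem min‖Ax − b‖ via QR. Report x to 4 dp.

x = (0.5839, -0.2244, -0.0893)

e_1 = a_1/‖a_1‖ = (-3, -3, -3, -1)/5.2915 = (-0.5669, -0.5669, -0.5669, -0.1890).
r_{12} = e_1·a_2 = 1.5119.
u_2 = a_2 − 1.5119·e_1 = (-1.1429, 0.8571, -1.1429, 4.2857).
‖u_2‖ = 4.6599, so e_2 = (-0.2453, 0.1839, -0.2453, 0.9197).
r_{13} = e_1·a_3 = -0.9449; r_{23} = e_2·a_3 = -1.4102.
u_3 = a_3 + 0.9449·e_1 + 1.4102·e_2 = (-2.8816, -0.2763, 3.1184, 0.1184).
‖u_3‖ = 4.2566, so e_3 = (-0.6770, -0.0649, 0.7326, 0.0278).
Qᵀb = (2.8347, -0.9197, -0.3802).
Back-substitute: x_3 = -0.3802/4.2566 = -0.0893.
x_2 = (-0.9197 + 1.4102·(-0.0893))/4.6599 = -0.2244.
x_1 = (2.8347 − 1.5119·(-0.2244) + 0.9449·(-0.0893))/5.2915 = 0.5839.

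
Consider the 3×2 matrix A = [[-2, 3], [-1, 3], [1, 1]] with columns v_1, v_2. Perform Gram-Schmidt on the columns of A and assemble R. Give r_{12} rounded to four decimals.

v_1 = (-2, -1, 1); ‖v_1‖ = 2.4495, so e_1 = (-0.8165, -0.4082, 0.4082).
r_{12} = e_1·v_2 = -3.2660.

r_{12} = -3.2660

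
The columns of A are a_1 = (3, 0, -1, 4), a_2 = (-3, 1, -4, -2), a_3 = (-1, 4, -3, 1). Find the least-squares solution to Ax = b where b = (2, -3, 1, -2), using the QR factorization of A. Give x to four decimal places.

a_1 = (3, 0, -1, 4); ‖a_1‖ = 5.0990, so q_1 = (0.5883, 0.0000, -0.1961, 0.7845).
q_1·a_2 = 0.5883·(-3) + 0.0000·1 + (-0.1961)·(-4) + 0.7845·(-2) = -2.5495.
u_2 = a_2 + 2.5495·q_1 = (-1.5000, 1.0000, -4.5000, 0.0000).
‖u_2‖ = 4.8477, so q_2 = (-0.3094, 0.2063, -0.9283, 0.0000).
q_1·a_3 = 0.5883·(-1) + 0.0000·4 + (-0.1961)·(-3) + 0.7845·1 = 0.7845; q_2·a_3 = (-0.3094)·(-1) + 0.2063·4 + (-0.9283)·(-3) + 0.0000·1 = 3.9194.
u_3 = a_3 − 0.7845·q_1 − 3.9194·q_2 = (-0.2488, 3.1915, 0.7921, 0.3846).
‖u_3‖ = 3.3201, so q_3 = (-0.0749, 0.9613, 0.2386, 0.1158).
Qᵀb = (-0.5883, -2.1660, -3.0268).
Back-substitute: x_3 = -3.0268/3.3201 = -0.9117.
x_2 = (-2.1660 − 3.9194·(-0.9117))/4.8477 = 0.2903.
x_1 = (-0.5883 + 2.5495·0.2903 − 0.7845·(-0.9117))/5.0990 = 0.1700.

x = (0.1700, 0.2903, -0.9117)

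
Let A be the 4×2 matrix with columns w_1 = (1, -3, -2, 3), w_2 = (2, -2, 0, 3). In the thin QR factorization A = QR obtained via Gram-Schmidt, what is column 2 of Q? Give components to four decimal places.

e_2 = (0.5987, 0.1032, 0.7020, 0.3716)

w_1 = (1, -3, -2, 3); ‖w_1‖ = 4.7958, so e_1 = (0.2085, -0.6255, -0.4170, 0.6255).
e_1·w_2 = 0.2085·2 + (-0.6255)·(-2) + (-0.4170)·0 + 0.6255·3 = 3.5447.
u_2 = w_2 − 3.5447·e_1 = (1.2609, 0.2174, 1.4783, 0.7826).
‖u_2‖ = 2.1059, so e_2 = (0.5987, 0.1032, 0.7020, 0.3716).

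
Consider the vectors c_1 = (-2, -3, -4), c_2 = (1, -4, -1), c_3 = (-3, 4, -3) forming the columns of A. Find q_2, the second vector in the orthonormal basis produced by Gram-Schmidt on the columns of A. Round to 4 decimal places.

q_2 = (0.5862, -0.7611, 0.2777)

c_1 = (-2, -3, -4); ‖c_1‖ = 5.3852, so q_1 = (-0.3714, -0.5571, -0.7428).
q_1·c_2 = (-0.3714)·1 + (-0.5571)·(-4) + (-0.7428)·(-1) = 2.5997.
u_2 = c_2 − 2.5997·q_1 = (1.9655, -2.5517, 0.9310).
‖u_2‖ = 3.3528, so q_2 = (0.5862, -0.7611, 0.2777).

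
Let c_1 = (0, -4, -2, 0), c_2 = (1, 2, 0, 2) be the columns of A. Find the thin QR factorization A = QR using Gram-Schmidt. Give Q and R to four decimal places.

c_1 = (0, -4, -2, 0); ‖c_1‖ = 4.4721, so q_1 = (0.0000, -0.8944, -0.4472, 0.0000).
q_1·c_2 = 0.0000·1 + (-0.8944)·2 + (-0.4472)·0 + 0.0000·2 = -1.7889.
u_2 = c_2 + 1.7889·q_1 = (1.0000, 0.4000, -0.8000, 2.0000).
‖u_2‖ = 2.4083, so q_2 = (0.4152, 0.1661, -0.3322, 0.8305).

Q = [[0.0000, 0.4152], [-0.8944, 0.1661], [-0.4472, -0.3322], [0.0000, 0.8305]], R = [[4.4721, -1.7889], [0.0000, 2.4083]]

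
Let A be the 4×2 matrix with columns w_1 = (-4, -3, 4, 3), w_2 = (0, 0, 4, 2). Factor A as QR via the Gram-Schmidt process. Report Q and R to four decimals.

Q = [[-0.5657, 0.5479], [-0.4243, 0.4109], [0.5657, 0.6973], [0.4243, 0.2117]], R = [[7.0711, 3.1113], [0.0000, 3.2125]]

w_1 = (-4, -3, 4, 3); ‖w_1‖ = 7.0711, so e_1 = (-0.5657, -0.4243, 0.5657, 0.4243).
e_1·w_2 = (-0.5657)·0 + (-0.4243)·0 + 0.5657·4 + 0.4243·2 = 3.1113.
u_2 = w_2 − 3.1113·e_1 = (1.7600, 1.3200, 2.2400, 0.6800).
‖u_2‖ = 3.2125, so e_2 = (0.5479, 0.4109, 0.6973, 0.2117).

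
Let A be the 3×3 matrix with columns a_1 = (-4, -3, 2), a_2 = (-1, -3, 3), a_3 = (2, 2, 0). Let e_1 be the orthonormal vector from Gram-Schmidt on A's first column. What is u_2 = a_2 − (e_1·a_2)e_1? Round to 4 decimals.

a_1 = (-4, -3, 2); ‖a_1‖ = 5.3852, so e_1 = (-0.7428, -0.5571, 0.3714).
e_1·a_2 = (-0.7428)·(-1) + (-0.5571)·(-3) + 0.3714·3 = 3.5282.
u_2 = a_2 − 3.5282·e_1 = (1.6207, -1.0345, 1.6897).

u_2 = (1.6207, -1.0345, 1.6897)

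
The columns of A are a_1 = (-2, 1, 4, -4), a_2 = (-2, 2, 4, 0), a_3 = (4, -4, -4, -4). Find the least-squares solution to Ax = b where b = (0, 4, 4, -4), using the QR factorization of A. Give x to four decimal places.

a_1 = (-2, 1, 4, -4); ‖a_1‖ = 6.0828, so q_1 = (-0.3288, 0.1644, 0.6576, -0.6576).
q_1·a_2 = (-0.3288)·(-2) + 0.1644·2 + 0.6576·4 + (-0.6576)·0 = 3.6168.
u_2 = a_2 − 3.6168·q_1 = (-0.8108, 1.4054, 1.6216, 2.3784).
‖u_2‖ = 3.3044, so q_2 = (-0.2454, 0.4253, 0.4907, 0.7198).
q_1·a_3 = (-0.3288)·4 + 0.1644·(-4) + 0.6576·(-4) + (-0.6576)·(-4) = -1.9728; q_2·a_3 = (-0.2454)·4 + 0.4253·(-4) + 0.4907·(-4) + 0.7198·(-4) = -7.5248.
u_3 = a_3 + 1.9728·q_1 + 7.5248·q_2 = (1.5050, -0.4752, 0.9901, 0.1188).
‖u_3‖ = 1.8669, so q_3 = (0.8061, -0.2546, 0.5304, 0.0636).
Qᵀb = (5.9184, 0.7852, 0.8486).
Back-substitute: x_3 = 0.8486/1.8669 = 0.4545.
x_2 = (0.7852 + 7.5248·0.4545)/3.3044 = 1.2727.
x_1 = (5.9184 − 3.6168·1.2727 + 1.9728·0.4545)/6.0828 = 0.3636.

x = (0.3636, 1.2727, 0.4545)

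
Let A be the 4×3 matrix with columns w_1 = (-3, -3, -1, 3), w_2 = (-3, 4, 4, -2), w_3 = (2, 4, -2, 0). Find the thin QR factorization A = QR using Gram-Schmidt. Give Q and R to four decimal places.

e_1 = w_1/‖w_1‖ = (-3, -3, -1, 3)/5.2915 = (-0.5669, -0.5669, -0.1890, 0.5669).
r_{12} = e_1·w_2 = -2.4568.
u_2 = w_2 + 2.4568·e_1 = (-4.3929, 2.6071, 3.5357, -0.6071).
‖u_2‖ = 6.2421, so e_2 = (-0.7037, 0.4177, 0.5664, -0.0973).
r_{13} = e_1·w_3 = -3.0237; r_{23} = e_2·w_3 = -0.8697.
u_3 = w_3 + 3.0237·e_1 + 0.8697·e_2 = (-0.3263, 2.6489, -2.0788, 1.6297).
‖u_3‖ = 3.7551, so e_3 = (-0.0869, 0.7054, -0.5536, 0.4340).

Q = [[-0.5669, -0.7037, -0.0869], [-0.5669, 0.4177, 0.7054], [-0.1890, 0.5664, -0.5536], [0.5669, -0.0973, 0.4340]], R = [[5.2915, -2.4568, -3.0237], [0.0000, 6.2421, -0.8697], [0.0000, 0.0000, 3.7551]]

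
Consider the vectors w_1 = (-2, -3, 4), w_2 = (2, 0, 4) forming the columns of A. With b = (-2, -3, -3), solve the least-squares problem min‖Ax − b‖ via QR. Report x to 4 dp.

x = (0.4862, -1.0917)

w_1 = (-2, -3, 4); ‖w_1‖ = 5.3852, so q_1 = (-0.3714, -0.5571, 0.7428).
q_1·w_2 = (-0.3714)·2 + (-0.5571)·0 + 0.7428·4 = 2.2283.
u_2 = w_2 − 2.2283·q_1 = (2.8276, 1.2414, 2.3448).
‖u_2‖ = 3.8774, so q_2 = (0.7292, 0.3202, 0.6047).
Qᵀb = (0.1857, -4.2332).
Back-substitute: x_2 = -4.2332/3.8774 = -1.0917.
x_1 = (0.1857 − 2.2283·(-1.0917))/5.3852 = 0.4862.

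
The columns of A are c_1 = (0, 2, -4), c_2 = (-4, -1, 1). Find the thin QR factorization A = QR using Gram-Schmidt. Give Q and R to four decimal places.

q_1 = c_1/‖c_1‖ = (0, 2, -4)/4.4721 = (0.0000, 0.4472, -0.8944).
r_{12} = q_1·c_2 = -1.3416.
u_2 = c_2 + 1.3416·q_1 = (-4.0000, -0.4000, -0.2000).
‖u_2‖ = 4.0249, so q_2 = (-0.9938, -0.0994, -0.0497).

Q = [[0.0000, -0.9938], [0.4472, -0.0994], [-0.8944, -0.0497]], R = [[4.4721, -1.3416], [0.0000, 4.0249]]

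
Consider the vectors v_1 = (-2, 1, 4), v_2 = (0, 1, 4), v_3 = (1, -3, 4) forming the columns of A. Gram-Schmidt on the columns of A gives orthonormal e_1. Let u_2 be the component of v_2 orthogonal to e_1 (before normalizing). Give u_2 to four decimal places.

v_1 = (-2, 1, 4); ‖v_1‖ = 4.5826, so e_1 = (-0.4364, 0.2182, 0.8729).
e_1·v_2 = (-0.4364)·0 + 0.2182·1 + 0.8729·4 = 3.7097.
u_2 = v_2 − 3.7097·e_1 = (1.6190, 0.1905, 0.7619).

u_2 = (1.6190, 0.1905, 0.7619)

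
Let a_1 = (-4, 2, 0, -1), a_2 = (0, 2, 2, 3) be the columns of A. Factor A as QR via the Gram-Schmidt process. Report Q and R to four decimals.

Q = [[-0.8729, 0.0463], [0.4364, 0.4626], [0.0000, 0.4858], [-0.2182, 0.7402]], R = [[4.5826, 0.2182], [0.0000, 4.1173]]

a_1 = (-4, 2, 0, -1); ‖a_1‖ = 4.5826, so q_1 = (-0.8729, 0.4364, 0.0000, -0.2182).
q_1·a_2 = (-0.8729)·0 + 0.4364·2 + 0.0000·2 + (-0.2182)·3 = 0.2182.
u_2 = a_2 − 0.2182·q_1 = (0.1905, 1.9048, 2.0000, 3.0476).
‖u_2‖ = 4.1173, so q_2 = (0.0463, 0.4626, 0.4858, 0.7402).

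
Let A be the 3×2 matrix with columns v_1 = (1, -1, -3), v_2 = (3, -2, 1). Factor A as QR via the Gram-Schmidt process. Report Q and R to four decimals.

Q = [[0.3015, 0.7632], [-0.3015, -0.4924], [-0.9045, 0.4185]], R = [[3.3166, 0.6030], [0.0000, 3.6927]]

v_1 = (1, -1, -3); ‖v_1‖ = 3.3166, so e_1 = (0.3015, -0.3015, -0.9045).
e_1·v_2 = 0.3015·3 + (-0.3015)·(-2) + (-0.9045)·1 = 0.6030.
u_2 = v_2 − 0.6030·e_1 = (2.8182, -1.8182, 1.5455).
‖u_2‖ = 3.6927, so e_2 = (0.7632, -0.4924, 0.4185).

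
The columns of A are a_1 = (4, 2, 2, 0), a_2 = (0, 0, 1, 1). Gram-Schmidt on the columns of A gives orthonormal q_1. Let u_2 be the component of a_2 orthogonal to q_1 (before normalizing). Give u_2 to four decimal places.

a_1 = (4, 2, 2, 0); ‖a_1‖ = 4.8990, so q_1 = (0.8165, 0.4082, 0.4082, 0.0000).
q_1·a_2 = 0.8165·0 + 0.4082·0 + 0.4082·1 + 0.0000·1 = 0.4082.
u_2 = a_2 − 0.4082·q_1 = (-0.3333, -0.1667, 0.8333, 1.0000).

u_2 = (-0.3333, -0.1667, 0.8333, 1.0000)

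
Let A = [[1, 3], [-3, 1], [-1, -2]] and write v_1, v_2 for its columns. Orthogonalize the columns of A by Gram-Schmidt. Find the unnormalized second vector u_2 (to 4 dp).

u_2 = (2.8182, 1.5455, -1.8182)

v_1 = (1, -3, -1); ‖v_1‖ = 3.3166, so e_1 = (0.3015, -0.9045, -0.3015).
e_1·v_2 = 0.3015·3 + (-0.9045)·1 + (-0.3015)·(-2) = 0.6030.
u_2 = v_2 − 0.6030·e_1 = (2.8182, 1.5455, -1.8182).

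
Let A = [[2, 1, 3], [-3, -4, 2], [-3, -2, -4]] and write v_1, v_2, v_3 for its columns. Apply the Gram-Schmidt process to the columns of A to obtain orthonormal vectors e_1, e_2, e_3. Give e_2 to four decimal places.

e_1 = v_1/‖v_1‖ = (2, -3, -3)/4.6904 = (0.4264, -0.6396, -0.6396).
r_{12} = e_1·v_2 = 4.2640.
u_2 = v_2 − 4.2640·e_1 = (-0.8182, -1.2727, 0.7273).
‖u_2‖ = 1.6787, so e_2 = (-0.4874, -0.7581, 0.4332).

e_2 = (-0.4874, -0.7581, 0.4332)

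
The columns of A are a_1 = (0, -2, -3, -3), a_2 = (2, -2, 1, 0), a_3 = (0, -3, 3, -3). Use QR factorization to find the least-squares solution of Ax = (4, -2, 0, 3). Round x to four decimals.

x = (-0.1057, 2.1491, -0.8040)

a_1 = (0, -2, -3, -3); ‖a_1‖ = 4.6904, so q_1 = (0.0000, -0.4264, -0.6396, -0.6396).
q_1·a_2 = 0.0000·2 + (-0.4264)·(-2) + (-0.6396)·1 + (-0.6396)·0 = 0.2132.
u_2 = a_2 − 0.2132·q_1 = (2.0000, -1.9091, 1.1364, 0.1364).
‖u_2‖ = 2.9924, so q_2 = (0.6684, -0.6380, 0.3797, 0.0456).
q_1·a_3 = 0.0000·0 + (-0.4264)·(-3) + (-0.6396)·3 + (-0.6396)·(-3) = 1.2792; q_2·a_3 = 0.6684·0 + (-0.6380)·(-3) + 0.3797·3 + 0.0456·(-3) = 2.9165.
u_3 = a_3 − 1.2792·q_1 − 2.9165·q_2 = (-1.9492, -0.5939, 2.7107, -2.3147).
‖u_3‖ = 4.1058, so q_3 = (-0.4747, -0.1446, 0.6602, -0.5638).
Qᵀb = (-1.0660, 4.0861, -3.3010).
Back-substitute: x_3 = -3.3010/4.1058 = -0.8040.
x_2 = (4.0861 − 2.9165·(-0.8040))/2.9924 = 2.1491.
x_1 = (-1.0660 − 0.2132·2.1491 − 1.2792·(-0.8040))/4.6904 = -0.1057.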